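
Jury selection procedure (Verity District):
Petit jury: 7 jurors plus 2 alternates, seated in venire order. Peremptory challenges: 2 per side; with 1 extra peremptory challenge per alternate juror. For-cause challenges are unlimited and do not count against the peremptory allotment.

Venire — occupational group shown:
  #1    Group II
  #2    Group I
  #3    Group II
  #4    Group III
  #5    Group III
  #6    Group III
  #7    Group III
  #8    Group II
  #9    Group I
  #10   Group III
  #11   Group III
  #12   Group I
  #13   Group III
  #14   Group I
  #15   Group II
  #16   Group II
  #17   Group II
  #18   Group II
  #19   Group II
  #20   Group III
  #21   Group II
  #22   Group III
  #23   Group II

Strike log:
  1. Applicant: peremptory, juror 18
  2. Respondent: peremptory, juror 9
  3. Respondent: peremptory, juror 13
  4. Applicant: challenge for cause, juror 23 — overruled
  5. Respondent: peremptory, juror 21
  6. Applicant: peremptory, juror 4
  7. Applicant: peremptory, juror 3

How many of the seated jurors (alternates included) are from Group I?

2

Removed: #3, #4, #9, #13, #18, #21.
Seated (9 incl. alternates): #1, #2, #5, #6, #7, #8, #10, #11, #12.
Of those, in Group I: #2, #12 → 2.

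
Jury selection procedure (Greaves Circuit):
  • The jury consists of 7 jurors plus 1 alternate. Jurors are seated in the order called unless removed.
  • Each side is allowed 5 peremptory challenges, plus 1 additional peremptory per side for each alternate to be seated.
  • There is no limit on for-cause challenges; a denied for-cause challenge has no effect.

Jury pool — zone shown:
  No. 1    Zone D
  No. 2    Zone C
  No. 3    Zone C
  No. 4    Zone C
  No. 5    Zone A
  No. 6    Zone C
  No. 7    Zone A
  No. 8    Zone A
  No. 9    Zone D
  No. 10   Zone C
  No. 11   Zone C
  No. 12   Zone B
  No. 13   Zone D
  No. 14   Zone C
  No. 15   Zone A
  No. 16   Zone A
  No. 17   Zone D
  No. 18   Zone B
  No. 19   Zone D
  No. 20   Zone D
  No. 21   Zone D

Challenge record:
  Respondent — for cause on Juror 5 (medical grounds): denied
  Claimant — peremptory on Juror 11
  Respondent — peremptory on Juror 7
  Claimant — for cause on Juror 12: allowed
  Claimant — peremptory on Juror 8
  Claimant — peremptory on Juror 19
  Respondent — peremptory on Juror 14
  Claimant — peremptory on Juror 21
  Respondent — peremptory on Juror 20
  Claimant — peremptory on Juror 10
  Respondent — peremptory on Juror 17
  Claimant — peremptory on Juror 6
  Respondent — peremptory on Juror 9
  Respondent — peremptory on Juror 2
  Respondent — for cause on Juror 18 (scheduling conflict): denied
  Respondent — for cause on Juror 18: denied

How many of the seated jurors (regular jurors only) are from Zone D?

Removed: #2, #6, #7, #8, #9, #10, #11, #12, #14, #17, #19, #20, #21.
Seated jurors 1–7: #1, #3, #4, #5, #13, #15, #16 (alternates #18 not counted).
Of those, in Zone D: #1, #13 → 2.

2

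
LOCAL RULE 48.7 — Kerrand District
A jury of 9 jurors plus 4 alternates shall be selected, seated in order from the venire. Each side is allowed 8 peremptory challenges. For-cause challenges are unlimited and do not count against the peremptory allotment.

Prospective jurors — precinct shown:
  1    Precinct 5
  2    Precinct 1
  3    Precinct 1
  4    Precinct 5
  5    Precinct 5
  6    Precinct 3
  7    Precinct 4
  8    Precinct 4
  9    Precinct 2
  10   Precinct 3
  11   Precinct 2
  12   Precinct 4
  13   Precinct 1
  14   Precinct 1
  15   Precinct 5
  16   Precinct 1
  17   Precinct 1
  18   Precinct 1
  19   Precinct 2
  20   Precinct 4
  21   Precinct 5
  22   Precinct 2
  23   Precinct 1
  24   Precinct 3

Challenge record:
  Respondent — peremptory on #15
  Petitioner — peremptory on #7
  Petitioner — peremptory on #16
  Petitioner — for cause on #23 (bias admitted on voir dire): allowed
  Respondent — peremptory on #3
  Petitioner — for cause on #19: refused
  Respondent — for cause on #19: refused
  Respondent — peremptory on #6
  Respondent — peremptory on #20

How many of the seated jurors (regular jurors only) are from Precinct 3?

1

Removed: #3, #6, #7, #15, #16, #20, #23.
Seated jurors 1–9: #1, #2, #4, #5, #8, #9, #10, #11, #12 (alternates #13, #14, #17, #18 not counted).
Of those, in Precinct 3: #10 → 1.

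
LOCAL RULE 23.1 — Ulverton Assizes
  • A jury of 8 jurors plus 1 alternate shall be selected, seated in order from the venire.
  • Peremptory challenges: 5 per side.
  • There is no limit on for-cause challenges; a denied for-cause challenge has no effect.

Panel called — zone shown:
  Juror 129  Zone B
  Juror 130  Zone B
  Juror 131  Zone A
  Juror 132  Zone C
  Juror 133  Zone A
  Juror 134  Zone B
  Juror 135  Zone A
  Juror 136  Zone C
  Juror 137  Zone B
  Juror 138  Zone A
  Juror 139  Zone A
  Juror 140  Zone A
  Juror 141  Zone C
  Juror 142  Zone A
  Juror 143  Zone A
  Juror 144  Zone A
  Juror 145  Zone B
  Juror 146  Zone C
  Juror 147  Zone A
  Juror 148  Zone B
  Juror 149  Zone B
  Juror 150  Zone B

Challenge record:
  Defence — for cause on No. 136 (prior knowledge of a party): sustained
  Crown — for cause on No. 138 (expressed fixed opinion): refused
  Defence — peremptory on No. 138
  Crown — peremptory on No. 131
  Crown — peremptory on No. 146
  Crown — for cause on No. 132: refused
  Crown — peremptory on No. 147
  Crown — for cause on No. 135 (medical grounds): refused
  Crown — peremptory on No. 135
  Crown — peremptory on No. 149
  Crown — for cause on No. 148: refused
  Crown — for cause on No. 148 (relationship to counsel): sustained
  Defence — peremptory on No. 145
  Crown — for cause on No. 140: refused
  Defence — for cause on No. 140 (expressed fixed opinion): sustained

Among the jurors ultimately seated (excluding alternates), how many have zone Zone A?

2

Removed: #131, #135, #136, #138, #140, #145, #146, #147, #148, #149.
Seated jurors 1–8: #129, #130, #132, #133, #134, #137, #139, #141 (alternates #142 not counted).
Of those, in Zone A: #133, #139 → 2.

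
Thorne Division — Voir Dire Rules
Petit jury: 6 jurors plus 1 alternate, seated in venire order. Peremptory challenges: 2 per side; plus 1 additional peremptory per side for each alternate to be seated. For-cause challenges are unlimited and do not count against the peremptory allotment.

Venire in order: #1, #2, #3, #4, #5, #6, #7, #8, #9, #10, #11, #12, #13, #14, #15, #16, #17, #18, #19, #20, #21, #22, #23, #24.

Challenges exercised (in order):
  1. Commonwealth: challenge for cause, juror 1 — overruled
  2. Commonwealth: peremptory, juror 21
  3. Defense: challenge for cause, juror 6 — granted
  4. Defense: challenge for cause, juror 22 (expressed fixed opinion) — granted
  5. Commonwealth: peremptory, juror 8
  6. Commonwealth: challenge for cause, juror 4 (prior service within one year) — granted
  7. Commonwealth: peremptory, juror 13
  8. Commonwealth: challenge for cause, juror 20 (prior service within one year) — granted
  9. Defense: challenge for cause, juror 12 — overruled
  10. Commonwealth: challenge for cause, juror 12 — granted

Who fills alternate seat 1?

Removed: #4, #6, #8, #12, #13, #20, #21, #22. (#1 stays — for-cause denied.)
Seating in order: seats 1–6 → #1, #2, #3, #5, #7, #9; alternates → #10.
So alternate 1 is #10.

10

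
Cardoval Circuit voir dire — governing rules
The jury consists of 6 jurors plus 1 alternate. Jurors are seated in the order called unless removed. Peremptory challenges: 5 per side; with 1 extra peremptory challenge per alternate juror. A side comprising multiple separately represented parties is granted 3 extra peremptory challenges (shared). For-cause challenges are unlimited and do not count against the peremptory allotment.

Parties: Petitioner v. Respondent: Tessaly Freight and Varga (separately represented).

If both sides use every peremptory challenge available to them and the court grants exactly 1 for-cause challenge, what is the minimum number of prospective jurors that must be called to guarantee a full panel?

Seats to fill: 6 + 1 alternates = 7.
Peremptories — Petitioner: 5 + 1×1 = 6; Respondent: 5 + 1×1 + 3 = 9; total 15.
For-cause removals: 1.
Minimum venire: 7 + 15 + 1 = 23.

23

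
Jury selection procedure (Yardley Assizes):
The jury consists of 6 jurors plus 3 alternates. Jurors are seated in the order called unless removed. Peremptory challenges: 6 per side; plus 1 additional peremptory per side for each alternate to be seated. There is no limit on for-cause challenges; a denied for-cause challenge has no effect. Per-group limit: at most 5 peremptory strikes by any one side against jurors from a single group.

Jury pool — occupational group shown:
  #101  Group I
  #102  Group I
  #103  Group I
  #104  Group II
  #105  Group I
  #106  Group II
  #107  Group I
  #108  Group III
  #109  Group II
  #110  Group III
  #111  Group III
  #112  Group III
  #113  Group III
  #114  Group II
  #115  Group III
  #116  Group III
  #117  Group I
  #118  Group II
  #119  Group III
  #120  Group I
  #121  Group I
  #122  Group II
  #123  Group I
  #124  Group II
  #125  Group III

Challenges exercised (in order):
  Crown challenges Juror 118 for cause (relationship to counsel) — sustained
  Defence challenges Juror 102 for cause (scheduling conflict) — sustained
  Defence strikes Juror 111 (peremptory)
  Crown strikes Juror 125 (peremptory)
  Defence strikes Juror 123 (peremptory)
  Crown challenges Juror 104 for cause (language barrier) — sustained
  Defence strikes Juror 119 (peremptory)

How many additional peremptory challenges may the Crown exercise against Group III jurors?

Crown peremptories so far: #125 — 1 of 9 used, 8 left overall.
Against Group III: #125 — 1 used; per-group cap 5 leaves 4.
Binding limit: min(8, 4) = 4.

4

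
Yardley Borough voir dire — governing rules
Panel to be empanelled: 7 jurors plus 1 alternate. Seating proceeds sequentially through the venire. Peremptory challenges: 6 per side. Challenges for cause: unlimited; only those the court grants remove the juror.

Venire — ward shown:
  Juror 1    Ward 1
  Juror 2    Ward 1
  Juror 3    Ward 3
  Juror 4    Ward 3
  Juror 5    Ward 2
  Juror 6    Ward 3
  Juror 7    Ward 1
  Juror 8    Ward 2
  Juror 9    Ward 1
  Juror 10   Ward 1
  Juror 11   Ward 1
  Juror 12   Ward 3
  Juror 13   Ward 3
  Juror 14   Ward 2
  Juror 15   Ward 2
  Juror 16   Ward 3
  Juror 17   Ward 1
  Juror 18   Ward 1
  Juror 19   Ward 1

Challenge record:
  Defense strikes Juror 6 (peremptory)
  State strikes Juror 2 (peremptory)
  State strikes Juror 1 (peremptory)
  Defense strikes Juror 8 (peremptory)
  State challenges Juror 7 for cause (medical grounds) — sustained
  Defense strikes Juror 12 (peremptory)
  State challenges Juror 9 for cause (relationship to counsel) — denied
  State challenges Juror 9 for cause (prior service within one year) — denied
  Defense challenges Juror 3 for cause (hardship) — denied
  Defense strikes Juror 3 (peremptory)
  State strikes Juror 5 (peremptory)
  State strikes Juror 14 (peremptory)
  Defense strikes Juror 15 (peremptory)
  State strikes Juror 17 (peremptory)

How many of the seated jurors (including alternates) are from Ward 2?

Removed: #1, #2, #3, #5, #6, #7, #8, #12, #14, #15, #17.
Seated (8 incl. alternates): #4, #9, #10, #11, #13, #16, #18, #19.
None of those are in Ward 2 → 0.

0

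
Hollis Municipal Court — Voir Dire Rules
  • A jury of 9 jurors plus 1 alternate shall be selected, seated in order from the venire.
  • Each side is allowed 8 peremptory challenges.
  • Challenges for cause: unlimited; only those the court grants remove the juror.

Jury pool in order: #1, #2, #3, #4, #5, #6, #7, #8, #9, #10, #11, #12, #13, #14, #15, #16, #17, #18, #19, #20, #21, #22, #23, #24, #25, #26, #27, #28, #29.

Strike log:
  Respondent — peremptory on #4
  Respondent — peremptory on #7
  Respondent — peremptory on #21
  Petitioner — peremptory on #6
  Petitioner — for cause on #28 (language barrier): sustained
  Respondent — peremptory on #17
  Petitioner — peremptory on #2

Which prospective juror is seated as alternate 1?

Removed: #2, #4, #6, #7, #17, #21, #28.
Filling seats in venire order through position 10: #1, #3, #5, #8, #9, #10, #11, #12, #13, #14.
So alternate 1 is #14.

14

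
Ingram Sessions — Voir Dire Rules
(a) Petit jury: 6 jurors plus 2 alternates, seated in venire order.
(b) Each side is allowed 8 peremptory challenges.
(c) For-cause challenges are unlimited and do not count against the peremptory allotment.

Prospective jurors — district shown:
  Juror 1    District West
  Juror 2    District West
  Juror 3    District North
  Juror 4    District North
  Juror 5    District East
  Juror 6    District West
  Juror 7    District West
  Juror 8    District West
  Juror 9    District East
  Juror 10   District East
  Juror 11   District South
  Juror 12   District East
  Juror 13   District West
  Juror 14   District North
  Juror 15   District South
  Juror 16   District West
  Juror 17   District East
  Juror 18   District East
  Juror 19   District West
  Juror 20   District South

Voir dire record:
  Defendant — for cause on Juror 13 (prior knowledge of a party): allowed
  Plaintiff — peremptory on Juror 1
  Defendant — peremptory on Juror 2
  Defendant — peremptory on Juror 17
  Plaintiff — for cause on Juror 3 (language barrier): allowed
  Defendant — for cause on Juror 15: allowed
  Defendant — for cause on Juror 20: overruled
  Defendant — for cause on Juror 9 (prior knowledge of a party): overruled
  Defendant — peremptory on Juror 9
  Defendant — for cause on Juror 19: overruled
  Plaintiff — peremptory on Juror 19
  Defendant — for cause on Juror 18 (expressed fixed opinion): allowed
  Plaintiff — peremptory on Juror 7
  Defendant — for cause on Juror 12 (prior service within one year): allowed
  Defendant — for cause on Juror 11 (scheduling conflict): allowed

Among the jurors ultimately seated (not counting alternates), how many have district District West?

2

Removed: #1, #2, #3, #7, #9, #11, #12, #13, #15, #17, #18, #19.
Seated jurors 1–6: #4, #5, #6, #8, #10, #14 (alternates #16, #20 not counted).
Of those, in District West: #6, #8 → 2.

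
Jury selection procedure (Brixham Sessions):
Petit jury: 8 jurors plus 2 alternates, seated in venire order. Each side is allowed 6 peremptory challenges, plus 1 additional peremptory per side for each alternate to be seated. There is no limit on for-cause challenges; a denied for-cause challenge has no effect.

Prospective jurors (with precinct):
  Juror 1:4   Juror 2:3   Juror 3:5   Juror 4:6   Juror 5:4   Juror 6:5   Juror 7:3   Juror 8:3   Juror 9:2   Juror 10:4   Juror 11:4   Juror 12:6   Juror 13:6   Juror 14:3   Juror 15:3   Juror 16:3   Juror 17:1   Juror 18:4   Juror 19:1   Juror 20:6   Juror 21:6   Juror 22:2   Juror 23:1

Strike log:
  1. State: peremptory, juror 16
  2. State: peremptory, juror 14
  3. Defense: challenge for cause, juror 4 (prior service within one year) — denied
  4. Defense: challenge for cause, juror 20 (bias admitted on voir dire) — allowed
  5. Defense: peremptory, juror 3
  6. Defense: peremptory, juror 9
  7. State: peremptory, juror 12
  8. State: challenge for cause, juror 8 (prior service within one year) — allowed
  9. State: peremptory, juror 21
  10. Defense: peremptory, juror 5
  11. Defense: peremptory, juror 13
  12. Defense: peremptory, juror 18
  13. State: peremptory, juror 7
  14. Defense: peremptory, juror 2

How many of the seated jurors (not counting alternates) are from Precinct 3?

Removed: #2, #3, #5, #7, #8, #9, #12, #13, #14, #16, #18, #20, #21.
Seated jurors 1–8: #1, #4, #6, #10, #11, #15, #17, #19 (alternates #22, #23 not counted).
Of those, in Precinct 3: #15 → 1.

1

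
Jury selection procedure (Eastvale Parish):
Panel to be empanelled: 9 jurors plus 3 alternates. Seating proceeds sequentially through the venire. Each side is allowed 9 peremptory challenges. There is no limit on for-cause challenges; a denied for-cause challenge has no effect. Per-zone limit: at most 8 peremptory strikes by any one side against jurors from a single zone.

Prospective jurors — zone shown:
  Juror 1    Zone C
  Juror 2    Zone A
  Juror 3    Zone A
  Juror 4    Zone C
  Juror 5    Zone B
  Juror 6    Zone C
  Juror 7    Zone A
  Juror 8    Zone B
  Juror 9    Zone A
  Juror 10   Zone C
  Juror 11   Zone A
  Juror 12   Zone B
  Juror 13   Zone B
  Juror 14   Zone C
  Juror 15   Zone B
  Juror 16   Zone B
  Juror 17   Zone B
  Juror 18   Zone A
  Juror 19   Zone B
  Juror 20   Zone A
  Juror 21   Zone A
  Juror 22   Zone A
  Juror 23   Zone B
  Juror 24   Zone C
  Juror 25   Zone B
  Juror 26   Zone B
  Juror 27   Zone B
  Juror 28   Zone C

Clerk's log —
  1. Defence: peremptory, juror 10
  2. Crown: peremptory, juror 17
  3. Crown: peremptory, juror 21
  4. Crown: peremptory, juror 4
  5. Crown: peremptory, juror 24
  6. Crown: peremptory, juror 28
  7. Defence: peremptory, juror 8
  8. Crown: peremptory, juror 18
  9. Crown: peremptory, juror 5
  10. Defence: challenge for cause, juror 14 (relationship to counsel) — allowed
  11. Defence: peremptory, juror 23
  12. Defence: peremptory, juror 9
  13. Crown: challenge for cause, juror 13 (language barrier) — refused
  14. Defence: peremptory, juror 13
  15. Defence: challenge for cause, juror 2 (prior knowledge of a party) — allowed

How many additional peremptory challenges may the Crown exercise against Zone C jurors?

2

Crown peremptories so far: #17, #21, #4, #24, #28, #18, #5 — 7 of 9 used, 2 left overall.
Against Zone C: #4, #24, #28 — 3 used; per-zone cap 8 leaves 5.
Binding limit: min(2, 5) = 2.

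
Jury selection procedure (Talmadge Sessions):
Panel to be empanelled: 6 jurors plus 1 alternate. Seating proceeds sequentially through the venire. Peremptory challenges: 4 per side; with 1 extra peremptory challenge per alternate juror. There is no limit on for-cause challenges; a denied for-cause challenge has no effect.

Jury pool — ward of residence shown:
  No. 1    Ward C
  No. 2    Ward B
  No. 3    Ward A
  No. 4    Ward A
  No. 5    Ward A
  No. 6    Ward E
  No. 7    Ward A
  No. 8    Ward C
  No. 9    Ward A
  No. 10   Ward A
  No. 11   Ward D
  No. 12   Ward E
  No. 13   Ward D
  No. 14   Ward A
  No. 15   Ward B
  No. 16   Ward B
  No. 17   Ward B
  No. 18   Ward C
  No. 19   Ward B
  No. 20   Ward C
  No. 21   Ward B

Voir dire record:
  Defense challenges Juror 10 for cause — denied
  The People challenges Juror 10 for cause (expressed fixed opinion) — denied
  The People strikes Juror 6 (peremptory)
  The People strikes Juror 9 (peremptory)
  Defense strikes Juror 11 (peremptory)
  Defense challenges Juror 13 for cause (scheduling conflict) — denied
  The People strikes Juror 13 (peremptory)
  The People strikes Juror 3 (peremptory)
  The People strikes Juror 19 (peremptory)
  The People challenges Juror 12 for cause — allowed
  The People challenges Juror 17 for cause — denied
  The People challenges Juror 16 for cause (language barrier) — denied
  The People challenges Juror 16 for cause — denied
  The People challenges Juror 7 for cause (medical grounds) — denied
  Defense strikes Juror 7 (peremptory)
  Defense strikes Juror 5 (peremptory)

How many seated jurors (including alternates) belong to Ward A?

3

Removed: #3, #5, #6, #7, #9, #11, #12, #13, #19.
Seated (7 incl. alternates): #1, #2, #4, #8, #10, #14, #15.
Of those, in Ward A: #4, #10, #14 → 3.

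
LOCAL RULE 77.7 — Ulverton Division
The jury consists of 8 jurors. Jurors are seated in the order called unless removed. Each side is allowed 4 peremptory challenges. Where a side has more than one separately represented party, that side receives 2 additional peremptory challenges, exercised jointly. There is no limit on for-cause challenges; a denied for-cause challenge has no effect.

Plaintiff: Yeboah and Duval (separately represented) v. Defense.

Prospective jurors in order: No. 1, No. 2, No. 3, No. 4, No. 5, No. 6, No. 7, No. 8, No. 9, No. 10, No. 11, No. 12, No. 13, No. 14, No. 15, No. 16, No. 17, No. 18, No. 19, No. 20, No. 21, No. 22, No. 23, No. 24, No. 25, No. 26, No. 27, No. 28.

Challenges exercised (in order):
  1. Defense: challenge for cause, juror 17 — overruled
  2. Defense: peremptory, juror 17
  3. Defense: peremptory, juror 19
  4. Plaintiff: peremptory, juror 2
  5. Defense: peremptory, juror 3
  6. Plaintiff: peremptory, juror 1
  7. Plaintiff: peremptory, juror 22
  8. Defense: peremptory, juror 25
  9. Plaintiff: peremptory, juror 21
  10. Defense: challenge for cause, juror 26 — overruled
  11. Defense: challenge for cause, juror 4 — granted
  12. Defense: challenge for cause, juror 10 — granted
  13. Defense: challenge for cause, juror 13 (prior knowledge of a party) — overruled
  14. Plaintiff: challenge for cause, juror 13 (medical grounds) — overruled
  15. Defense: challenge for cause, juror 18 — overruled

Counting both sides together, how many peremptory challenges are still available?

2

Plaintiff allotment: 4 base + 2 multi-party = 6. Defense allotment: 4.
Plaintiff peremptories used: #2, #1, #22, #21 — 4 (the for-cause on #13 doesn't count).
Defense peremptories used: #17, #19, #3, #25 — 4 (for-cause on #17, #26, #4, #10, #13, #18 don't count).
Remaining: (6 − 4) + (4 − 4) = 2.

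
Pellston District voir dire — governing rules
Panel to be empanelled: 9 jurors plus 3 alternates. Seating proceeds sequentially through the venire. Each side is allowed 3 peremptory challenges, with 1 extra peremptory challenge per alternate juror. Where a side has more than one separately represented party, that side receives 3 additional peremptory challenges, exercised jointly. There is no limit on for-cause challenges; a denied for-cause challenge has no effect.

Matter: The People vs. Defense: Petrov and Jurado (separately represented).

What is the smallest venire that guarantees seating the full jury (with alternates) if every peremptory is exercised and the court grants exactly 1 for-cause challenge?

28

Seats to fill: 9 + 3 alternates = 12.
Peremptories — The People: 3 + 1×3 = 6; Defense: 3 + 1×3 + 3 = 9; total 15.
For-cause removals: 1.
Minimum venire: 12 + 15 + 1 = 28.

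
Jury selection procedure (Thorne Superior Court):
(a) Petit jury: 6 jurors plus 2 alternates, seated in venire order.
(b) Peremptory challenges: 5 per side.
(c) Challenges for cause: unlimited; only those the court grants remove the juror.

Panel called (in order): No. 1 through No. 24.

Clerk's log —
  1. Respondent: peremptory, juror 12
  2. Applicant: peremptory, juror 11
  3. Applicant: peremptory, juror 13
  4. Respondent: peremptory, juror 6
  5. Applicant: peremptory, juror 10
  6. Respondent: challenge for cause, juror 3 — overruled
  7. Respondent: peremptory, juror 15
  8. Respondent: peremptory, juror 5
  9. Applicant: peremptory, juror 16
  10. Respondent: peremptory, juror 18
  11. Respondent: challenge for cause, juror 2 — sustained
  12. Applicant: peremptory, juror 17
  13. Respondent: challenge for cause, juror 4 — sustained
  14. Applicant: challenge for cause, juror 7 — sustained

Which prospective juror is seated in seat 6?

Removed: #2, #4, #5, #6, #7, #10, #11, #12, #13, #15, #16, #17, #18. (#3 stays — for-cause denied.)
Seating in order: seats 1–6 → #1, #3, #8, #9, #14, #19; alternates → #20, #21.
So seat 6 is #19.

19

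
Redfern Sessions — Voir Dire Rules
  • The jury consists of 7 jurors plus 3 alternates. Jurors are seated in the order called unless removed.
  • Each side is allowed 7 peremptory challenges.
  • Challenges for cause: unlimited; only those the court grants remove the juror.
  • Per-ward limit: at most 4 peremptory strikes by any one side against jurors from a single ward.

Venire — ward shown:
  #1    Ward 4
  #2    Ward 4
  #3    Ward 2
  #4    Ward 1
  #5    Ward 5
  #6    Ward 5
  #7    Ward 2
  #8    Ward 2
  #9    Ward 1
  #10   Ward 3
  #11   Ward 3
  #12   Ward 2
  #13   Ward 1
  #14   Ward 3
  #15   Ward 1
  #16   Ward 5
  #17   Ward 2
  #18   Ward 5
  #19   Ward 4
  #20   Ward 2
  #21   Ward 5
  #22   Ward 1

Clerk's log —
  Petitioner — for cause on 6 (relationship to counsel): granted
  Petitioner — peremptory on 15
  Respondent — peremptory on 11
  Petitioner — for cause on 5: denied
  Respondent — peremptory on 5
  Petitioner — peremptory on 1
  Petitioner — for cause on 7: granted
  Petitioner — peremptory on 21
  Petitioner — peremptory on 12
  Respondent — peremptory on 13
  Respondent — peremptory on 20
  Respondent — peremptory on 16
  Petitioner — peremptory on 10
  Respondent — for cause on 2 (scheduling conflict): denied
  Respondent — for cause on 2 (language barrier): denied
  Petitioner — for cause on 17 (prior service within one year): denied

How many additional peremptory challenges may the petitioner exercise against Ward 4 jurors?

Petitioner peremptories so far: #15, #1, #21, #12, #10 — 5 of 7 used, 2 left overall.
Against Ward 4: #1 — 1 used; per-ward cap 4 leaves 3.
Binding limit: min(2, 3) = 2.

2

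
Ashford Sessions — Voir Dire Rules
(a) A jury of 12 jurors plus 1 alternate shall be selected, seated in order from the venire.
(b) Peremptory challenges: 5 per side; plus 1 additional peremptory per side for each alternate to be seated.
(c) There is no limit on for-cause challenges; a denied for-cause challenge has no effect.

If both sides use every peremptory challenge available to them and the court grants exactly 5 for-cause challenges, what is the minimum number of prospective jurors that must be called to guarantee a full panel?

30

Seats to fill: 12 + 1 alternates = 13.
Peremptories: 5 + 1×1 = 6 per side × 2 sides = 12.
For-cause removals: 5.
Minimum venire: 13 + 12 + 5 = 30.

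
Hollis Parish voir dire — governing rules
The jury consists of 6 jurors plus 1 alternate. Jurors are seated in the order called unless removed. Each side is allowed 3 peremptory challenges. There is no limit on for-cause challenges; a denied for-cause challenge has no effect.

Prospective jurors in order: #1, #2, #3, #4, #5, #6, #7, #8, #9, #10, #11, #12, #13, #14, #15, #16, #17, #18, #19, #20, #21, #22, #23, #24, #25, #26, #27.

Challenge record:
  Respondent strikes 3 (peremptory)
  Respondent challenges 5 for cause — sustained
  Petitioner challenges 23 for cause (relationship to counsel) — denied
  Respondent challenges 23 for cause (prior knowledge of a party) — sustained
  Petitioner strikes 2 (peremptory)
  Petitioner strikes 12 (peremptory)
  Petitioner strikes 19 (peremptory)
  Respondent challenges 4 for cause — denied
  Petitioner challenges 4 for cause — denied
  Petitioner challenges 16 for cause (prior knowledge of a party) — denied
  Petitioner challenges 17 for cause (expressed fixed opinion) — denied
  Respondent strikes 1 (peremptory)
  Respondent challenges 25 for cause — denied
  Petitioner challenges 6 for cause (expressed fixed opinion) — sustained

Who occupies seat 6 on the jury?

Removed: #1, #2, #3, #5, #6, #12, #19, #23. (#4, #16, #17, #25 stay — for-cause denied.)
Seating in order: seats 1–6 → #4, #7, #8, #9, #10, #11; alternates → #13.
So seat 6 is #11.

11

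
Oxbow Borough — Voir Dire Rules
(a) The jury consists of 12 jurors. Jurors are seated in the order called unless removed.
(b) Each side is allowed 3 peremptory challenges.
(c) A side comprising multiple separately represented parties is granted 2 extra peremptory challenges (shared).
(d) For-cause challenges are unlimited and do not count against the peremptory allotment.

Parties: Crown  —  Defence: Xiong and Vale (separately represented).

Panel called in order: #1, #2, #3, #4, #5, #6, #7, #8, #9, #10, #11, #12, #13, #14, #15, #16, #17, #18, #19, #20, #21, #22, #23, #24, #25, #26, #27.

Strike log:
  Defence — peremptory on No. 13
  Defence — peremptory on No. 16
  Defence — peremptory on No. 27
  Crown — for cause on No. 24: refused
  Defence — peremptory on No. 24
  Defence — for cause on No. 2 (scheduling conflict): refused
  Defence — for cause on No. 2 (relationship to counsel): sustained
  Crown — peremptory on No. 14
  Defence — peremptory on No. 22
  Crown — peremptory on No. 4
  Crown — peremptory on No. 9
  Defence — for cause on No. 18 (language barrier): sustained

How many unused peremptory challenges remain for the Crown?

Crown allotment: 3.
Crown peremptories used: #14, #4, #9 — 3 (the for-cause on #24 doesn't count).
Remaining: 3 − 3 = 0.

0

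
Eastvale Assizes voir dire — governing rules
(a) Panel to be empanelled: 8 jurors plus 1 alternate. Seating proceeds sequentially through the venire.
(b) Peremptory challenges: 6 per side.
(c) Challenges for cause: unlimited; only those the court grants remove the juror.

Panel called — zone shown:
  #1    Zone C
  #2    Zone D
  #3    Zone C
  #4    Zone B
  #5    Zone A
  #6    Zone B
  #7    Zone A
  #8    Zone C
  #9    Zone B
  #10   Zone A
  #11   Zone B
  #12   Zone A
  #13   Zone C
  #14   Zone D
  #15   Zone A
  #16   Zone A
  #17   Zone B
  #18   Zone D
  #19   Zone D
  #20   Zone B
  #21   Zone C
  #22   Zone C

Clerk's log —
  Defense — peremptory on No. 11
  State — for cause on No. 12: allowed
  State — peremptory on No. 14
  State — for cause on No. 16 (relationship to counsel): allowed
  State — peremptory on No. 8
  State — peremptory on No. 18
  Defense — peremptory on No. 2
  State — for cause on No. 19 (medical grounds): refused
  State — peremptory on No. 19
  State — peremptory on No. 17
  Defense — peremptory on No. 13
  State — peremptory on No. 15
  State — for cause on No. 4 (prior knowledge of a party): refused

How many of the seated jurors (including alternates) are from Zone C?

Removed: #2, #8, #11, #12, #13, #14, #15, #16, #17, #18, #19.
Seated (9 incl. alternates): #1, #3, #4, #5, #6, #7, #9, #10, #20.
Of those, in Zone C: #1, #3 → 2.

2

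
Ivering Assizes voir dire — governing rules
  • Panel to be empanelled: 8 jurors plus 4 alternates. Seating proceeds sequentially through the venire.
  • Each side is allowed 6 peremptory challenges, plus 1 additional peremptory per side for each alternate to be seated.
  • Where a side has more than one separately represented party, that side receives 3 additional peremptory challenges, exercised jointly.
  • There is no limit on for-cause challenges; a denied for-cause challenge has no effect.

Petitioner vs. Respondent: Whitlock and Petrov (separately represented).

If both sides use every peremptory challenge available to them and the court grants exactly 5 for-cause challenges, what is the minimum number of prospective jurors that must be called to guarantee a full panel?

40

Seats to fill: 8 + 4 alternates = 12.
Peremptories — Petitioner: 6 + 1×4 = 10; Respondent: 6 + 1×4 + 3 = 13; total 23.
For-cause removals: 5.
Minimum venire: 12 + 23 + 5 = 40.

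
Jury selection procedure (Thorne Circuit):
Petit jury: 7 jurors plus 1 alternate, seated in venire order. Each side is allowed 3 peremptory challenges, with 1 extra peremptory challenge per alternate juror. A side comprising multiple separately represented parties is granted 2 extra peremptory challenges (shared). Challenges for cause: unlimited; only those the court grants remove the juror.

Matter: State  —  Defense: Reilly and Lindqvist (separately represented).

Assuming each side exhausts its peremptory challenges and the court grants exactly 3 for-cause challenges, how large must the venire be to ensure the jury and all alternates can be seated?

21

Seats to fill: 7 + 1 alternates = 8.
Peremptories — State: 3 + 1×1 = 4; Defense: 3 + 1×1 + 2 = 6; total 10.
For-cause removals: 3.
Minimum venire: 8 + 10 + 3 = 21.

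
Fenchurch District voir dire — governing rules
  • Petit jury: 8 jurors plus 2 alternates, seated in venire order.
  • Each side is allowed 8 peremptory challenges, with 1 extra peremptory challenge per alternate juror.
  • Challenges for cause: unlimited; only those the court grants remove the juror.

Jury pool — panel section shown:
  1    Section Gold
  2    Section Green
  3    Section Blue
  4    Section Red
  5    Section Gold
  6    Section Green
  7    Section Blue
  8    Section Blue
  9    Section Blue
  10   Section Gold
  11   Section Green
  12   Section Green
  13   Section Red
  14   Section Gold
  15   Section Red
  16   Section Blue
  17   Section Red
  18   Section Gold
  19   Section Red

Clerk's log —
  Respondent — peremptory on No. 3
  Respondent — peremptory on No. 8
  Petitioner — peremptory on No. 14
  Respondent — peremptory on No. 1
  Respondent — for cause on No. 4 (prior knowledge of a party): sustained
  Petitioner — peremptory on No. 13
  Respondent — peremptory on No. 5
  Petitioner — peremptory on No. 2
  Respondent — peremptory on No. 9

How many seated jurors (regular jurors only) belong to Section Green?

3

Removed: #1, #2, #3, #4, #5, #8, #9, #13, #14.
Seated jurors 1–8: #6, #7, #10, #11, #12, #15, #16, #17 (alternates #18, #19 not counted).
Of those, in Section Green: #6, #11, #12 → 3.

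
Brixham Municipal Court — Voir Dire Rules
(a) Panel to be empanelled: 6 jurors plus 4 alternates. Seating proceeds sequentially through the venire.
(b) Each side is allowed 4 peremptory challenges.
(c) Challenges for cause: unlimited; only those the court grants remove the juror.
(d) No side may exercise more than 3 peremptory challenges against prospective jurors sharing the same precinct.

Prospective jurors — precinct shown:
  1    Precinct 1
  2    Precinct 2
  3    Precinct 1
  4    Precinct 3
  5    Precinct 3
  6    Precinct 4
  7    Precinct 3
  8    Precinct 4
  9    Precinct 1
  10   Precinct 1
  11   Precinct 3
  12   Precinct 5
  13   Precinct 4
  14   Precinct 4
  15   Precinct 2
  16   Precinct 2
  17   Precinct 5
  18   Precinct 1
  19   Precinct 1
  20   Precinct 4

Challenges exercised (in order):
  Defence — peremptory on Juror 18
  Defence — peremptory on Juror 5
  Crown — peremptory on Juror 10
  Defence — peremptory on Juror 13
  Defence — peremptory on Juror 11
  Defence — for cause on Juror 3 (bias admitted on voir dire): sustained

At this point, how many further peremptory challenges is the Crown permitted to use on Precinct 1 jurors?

2

Crown peremptories so far: #10 — 1 of 4 used, 3 left overall.
Against Precinct 1: #10 — 1 used; per-precinct cap 3 leaves 2.
Binding limit: min(3, 2) = 2.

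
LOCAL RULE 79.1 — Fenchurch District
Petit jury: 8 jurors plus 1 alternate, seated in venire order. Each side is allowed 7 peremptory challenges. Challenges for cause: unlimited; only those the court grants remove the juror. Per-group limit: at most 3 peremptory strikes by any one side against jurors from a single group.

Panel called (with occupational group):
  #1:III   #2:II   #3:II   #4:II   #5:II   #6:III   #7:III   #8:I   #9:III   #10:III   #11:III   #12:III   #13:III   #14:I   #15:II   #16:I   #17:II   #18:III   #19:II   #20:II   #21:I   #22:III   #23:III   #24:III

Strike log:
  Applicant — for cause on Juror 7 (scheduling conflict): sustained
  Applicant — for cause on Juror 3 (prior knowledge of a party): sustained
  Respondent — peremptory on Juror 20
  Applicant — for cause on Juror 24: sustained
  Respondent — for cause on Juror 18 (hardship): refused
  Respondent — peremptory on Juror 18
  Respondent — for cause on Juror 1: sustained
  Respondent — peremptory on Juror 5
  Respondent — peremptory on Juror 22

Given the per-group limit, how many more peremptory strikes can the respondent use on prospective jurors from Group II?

Respondent peremptories so far: #20, #18, #5, #22 — 4 of 7 used, 3 left overall.
Against Group II: #20, #5 — 2 used; per-group cap 3 leaves 1.
Binding limit: min(3, 1) = 1.

1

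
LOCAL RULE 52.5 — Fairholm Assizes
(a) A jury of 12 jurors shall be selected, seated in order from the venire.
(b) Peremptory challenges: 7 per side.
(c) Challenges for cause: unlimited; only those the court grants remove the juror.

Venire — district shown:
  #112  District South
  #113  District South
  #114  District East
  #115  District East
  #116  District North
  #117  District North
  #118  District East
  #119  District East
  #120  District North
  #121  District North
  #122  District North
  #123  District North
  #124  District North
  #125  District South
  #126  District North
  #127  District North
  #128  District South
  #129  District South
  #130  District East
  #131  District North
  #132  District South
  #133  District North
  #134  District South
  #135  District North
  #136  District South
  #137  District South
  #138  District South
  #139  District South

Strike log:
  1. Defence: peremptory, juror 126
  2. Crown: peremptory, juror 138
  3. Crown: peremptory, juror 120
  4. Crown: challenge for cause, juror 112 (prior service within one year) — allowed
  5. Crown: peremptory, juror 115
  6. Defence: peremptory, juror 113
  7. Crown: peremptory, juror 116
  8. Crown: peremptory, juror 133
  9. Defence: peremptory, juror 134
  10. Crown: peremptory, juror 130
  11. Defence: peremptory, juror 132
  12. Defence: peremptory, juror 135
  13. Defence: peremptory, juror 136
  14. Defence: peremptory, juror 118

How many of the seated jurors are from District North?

Removed: #112, #113, #115, #116, #118, #120, #126, #130, #132, #133, #134, #135, #136, #138.
Seated jurors 1–12: #114, #117, #119, #121, #122, #123, #124, #125, #127, #128, #129, #131.
Of those, in District North: #117, #121, #122, #123, #124, #127, #131 → 7.

7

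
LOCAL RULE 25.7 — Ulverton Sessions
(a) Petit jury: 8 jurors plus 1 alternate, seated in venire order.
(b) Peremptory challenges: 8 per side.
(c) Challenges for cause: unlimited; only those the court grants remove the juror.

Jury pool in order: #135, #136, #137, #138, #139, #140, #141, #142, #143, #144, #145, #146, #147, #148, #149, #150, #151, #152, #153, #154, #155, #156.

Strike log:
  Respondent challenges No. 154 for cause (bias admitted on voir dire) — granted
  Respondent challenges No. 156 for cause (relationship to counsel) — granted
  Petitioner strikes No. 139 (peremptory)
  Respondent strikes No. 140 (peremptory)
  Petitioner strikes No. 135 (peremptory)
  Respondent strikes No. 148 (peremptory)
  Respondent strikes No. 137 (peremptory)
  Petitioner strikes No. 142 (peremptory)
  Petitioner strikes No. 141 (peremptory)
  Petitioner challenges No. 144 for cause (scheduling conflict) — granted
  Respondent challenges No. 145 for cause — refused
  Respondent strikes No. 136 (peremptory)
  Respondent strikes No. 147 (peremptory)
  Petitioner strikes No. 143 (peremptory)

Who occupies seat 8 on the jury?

153

Removed: #135, #136, #137, #139, #140, #141, #142, #143, #144, #147, #148, #154, #156. (#145 stays — for-cause denied.)
Filling seats in venire order through position 8: #138, #145, #146, #149, #150, #151, #152, #153.
So seat 8 is #153.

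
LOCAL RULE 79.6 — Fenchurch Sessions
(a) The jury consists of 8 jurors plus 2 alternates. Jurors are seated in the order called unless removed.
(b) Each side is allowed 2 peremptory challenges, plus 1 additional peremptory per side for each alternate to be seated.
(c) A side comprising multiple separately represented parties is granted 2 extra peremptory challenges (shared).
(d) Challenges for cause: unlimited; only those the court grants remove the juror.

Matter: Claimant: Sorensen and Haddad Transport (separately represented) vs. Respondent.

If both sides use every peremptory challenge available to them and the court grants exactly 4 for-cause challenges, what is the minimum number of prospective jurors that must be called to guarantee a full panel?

24

Seats to fill: 8 + 2 alternates = 10.
Peremptories — Claimant: 2 + 1×2 + 2 = 6; Respondent: 2 + 1×2 = 4; total 10.
For-cause removals: 4.
Minimum venire: 10 + 10 + 4 = 24.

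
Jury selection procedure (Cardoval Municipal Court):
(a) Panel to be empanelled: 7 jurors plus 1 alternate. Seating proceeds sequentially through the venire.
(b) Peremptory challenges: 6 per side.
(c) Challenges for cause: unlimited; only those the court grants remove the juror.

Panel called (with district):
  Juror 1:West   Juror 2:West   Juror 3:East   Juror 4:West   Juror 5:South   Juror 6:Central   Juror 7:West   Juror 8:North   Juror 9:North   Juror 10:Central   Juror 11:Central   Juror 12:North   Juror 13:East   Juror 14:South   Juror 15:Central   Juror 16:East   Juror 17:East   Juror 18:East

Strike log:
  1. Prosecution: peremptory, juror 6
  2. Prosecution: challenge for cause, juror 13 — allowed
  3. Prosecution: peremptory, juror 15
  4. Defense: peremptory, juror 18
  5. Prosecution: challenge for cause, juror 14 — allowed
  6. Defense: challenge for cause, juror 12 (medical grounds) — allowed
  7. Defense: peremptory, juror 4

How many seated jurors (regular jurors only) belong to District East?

1

Removed: #4, #6, #12, #13, #14, #15, #18.
Seated jurors 1–7: #1, #2, #3, #5, #7, #8, #9 (alternates #10 not counted).
Of those, in District East: #3 → 1.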